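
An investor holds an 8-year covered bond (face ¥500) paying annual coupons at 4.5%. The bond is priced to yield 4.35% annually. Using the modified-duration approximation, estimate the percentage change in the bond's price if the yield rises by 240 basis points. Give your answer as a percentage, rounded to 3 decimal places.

Periodic yield y = 0.0435. Modified duration first:
  t   CF        PV=CF/(1+0.0435)^t    t·PV
  1        22.50        21.5621        21.5621
  2        22.50        20.6632        41.3264
  3        22.50        19.8018        59.4055
  4        22.50        18.9764        75.9054
  5        22.50        18.1853        90.9265
  6        22.50        17.4272       104.5632
  7        22.50        16.7007       116.9051
  8       522.50       371.6607     2,973.2858
  Σ                    504.9774     3,483.8799
P = 504.9774; D_Mac = 6.89908 yrs; D_mod = 6.89908/(1+0.0435) = 6.61148 yrs.
ΔP/P ≈ -D_mod · Δy = -6.61148 × (+0.024) = -0.158676 = -15.8676%.

-15.868%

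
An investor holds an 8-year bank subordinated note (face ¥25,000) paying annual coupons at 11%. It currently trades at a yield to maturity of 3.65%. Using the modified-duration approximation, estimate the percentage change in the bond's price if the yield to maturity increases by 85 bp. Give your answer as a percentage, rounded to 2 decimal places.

Periodic yield y = 0.0365. Modified duration first:
  t   CF        PV=CF/(1+0.0365)^t    t·PV
  1     2,750.00     2,653.1597     2,653.1597
  2     2,750.00     2,559.7295     5,119.4591
  3     2,750.00     2,469.5895     7,408.7686
  4     2,750.00     2,382.6238     9,530.4950
  5     2,750.00     2,298.7205    11,493.6023
  6     2,750.00     2,217.7718    13,306.6307
  7     2,750.00     2,139.6737    14,977.7159
  8    27,750.00    20,830.9241   166,647.3926
  Σ                 37,552.1925   231,137.2239
P = 37,552.1925; D_Mac = 6.15509 yrs; D_mod = 6.15509/(1+0.0365) = 5.93834 yrs.
ΔP/P ≈ -D_mod · Δy = -5.93834 × (+0.0085) = -0.050476 = -5.0476%.

-5.05%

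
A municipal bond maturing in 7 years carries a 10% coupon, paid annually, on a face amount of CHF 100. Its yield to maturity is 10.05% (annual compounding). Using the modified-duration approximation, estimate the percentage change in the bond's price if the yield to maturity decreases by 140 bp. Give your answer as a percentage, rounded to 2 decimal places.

+6.81%

Periodic yield y = 0.1005. Modified duration first:
  t   CF        PV=CF/(1+0.1005)^t    t·PV
  1        10.00         9.0868         9.0868
  2        10.00         8.2570        16.5139
  3        10.00         7.5029        22.5087
  4        10.00         6.8177        27.2709
  5        10.00         6.1951        30.9756
  6        10.00         5.6294        33.7762
  7       110.00        56.2681       393.8768
  Σ                     99.7570       534.0090
P = 99.7570; D_Mac = 5.35310 yrs; D_mod = 5.35310/(1+0.1005) = 4.86424 yrs.
ΔP/P ≈ -D_mod · Δy = -4.86424 × (-0.014) = +0.068099 = +6.8099%.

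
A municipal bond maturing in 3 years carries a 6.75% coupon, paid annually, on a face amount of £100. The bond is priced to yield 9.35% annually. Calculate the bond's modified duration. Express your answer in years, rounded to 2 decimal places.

Periodic yield y = 0.0935. First find Macaulay duration:
  t   CF        PV=CF/(1+0.0935)^t    t·PV
  1         6.75         6.1728         6.1728
  2         6.75         5.6450        11.2901
  3       106.75        81.6416       244.9248
  Σ                     93.4595       262.3877
P = 93.4595; Macaulay duration = 262.3877 / 93.4595 = 2.80750 years.
Modified duration = D_Mac / (1 + y) = 2.80750 / 1.0935 = 2.56745 years.

2.57 years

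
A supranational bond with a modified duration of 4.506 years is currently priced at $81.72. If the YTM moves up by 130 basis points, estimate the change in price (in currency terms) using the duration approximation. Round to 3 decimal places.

-$4.787

Duration approximation: ΔP/P ≈ -D_mod · Δy = -4.506 × (+0.013) = -0.058578.
ΔP ≈ 81.72 × (-0.058578) = -4.78699416.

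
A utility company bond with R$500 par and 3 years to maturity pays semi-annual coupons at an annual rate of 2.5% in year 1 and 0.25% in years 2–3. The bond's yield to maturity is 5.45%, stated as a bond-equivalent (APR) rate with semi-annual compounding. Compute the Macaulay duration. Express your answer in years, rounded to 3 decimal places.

Periodic yield y = 0.02725. Discount each cash flow and weight by its period:
  t   CF        PV=CF/(1+0.02725)^t    t·PV
  1        6.250         6.0842         6.0842
  2        6.250         5.9228        11.8456
  3        0.625         0.5766         1.7297
  4        0.625         0.5613         2.2451
  5        0.625         0.5464         2.7319
  6      500.625       426.0452     2,556.2709
  Σ                    439.7364     2,580.9075
Price P = Σ PV = 439.7364.
Macaulay duration = Σ(t·PV) / P = 2,580.9075 / 439.7364 = 5.86922 half-year periods.
In years: 5.86922 / 2 = 2.93461 years.

2.935 years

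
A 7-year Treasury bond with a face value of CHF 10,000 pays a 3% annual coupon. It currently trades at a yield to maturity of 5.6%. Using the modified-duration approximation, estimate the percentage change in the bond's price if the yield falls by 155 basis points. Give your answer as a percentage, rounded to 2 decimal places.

Periodic yield y = 0.056. Modified duration first:
  t   CF        PV=CF/(1+0.056)^t    t·PV
  1       300.00       284.0909       284.0909
  2       300.00       269.0255       538.0510
  3       300.00       254.7590       764.2769
  4       300.00       241.2490       964.9961
  5       300.00       228.4555     1,142.2776
  6       300.00       216.3405     1,298.0428
  7    10,300.00     7,033.7965    49,236.5753
  Σ                  8,527.7169    54,228.3106
P = 8,527.7169; D_Mac = 6.35907 yrs; D_mod = 6.35907/(1+0.056) = 6.02184 yrs.
ΔP/P ≈ -D_mod · Δy = -6.02184 × (-0.0155) = +0.093339 = +9.3339%.

+9.33%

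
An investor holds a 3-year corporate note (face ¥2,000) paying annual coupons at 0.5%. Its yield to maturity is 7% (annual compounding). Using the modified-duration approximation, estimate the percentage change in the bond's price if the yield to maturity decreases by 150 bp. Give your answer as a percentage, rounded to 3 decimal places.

Periodic yield y = 0.07. Modified duration first:
  t   CF        PV=CF/(1+0.07)^t    t·PV
  1        10.00         9.3458         9.3458
  2        10.00         8.7344        17.4688
  3     2,010.00     1,640.7587     4,922.2762
  Σ                  1,658.8389     4,949.0908
P = 1,658.8389; D_Mac = 2.98347 yrs; D_mod = 2.98347/(1+0.07) = 2.78829 yrs.
ΔP/P ≈ -D_mod · Δy = -2.78829 × (-0.015) = +0.041824 = +4.1824%.

+4.182%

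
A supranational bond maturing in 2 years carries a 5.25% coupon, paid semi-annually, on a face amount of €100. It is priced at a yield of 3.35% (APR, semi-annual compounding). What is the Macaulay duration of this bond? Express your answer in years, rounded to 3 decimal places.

Periodic yield y = 0.01675. Discount each cash flow and weight by its period:
  t   CF        PV=CF/(1+0.01675)^t    t·PV
  1        2.625         2.5818         2.5818
  2        2.625         2.5392         5.0784
  3        2.625         2.4974         7.4922
  4      102.625        96.0277       384.1107
  Σ                    103.6461       399.2631
Price P = Σ PV = 103.6461.
Macaulay duration = Σ(t·PV) / P = 399.2631 / 103.6461 = 3.85218 half-year periods.
In years: 3.85218 / 2 = 1.92609 years.

1.926 years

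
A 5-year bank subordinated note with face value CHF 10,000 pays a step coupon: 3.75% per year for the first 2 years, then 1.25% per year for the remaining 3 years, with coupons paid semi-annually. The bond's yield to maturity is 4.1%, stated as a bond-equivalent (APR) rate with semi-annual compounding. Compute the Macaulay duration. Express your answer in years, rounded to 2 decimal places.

4.66 years

Periodic yield y = 0.0205. Discount each cash flow and weight by its period:
  t   CF        PV=CF/(1+0.0205)^t    t·PV
  1       187.50       183.7335       183.7335
  2       187.50       180.0426       360.0852
  3       187.50       176.4259       529.2776
  4       187.50       172.8818       691.5271
  5        62.50        56.4696       282.3482
  6        62.50        55.3353       332.0116
  7        62.50        54.2237       379.5657
  8        62.50        53.1344       425.0754
  9        62.50        52.0670       468.6034
  10   10,062.50     8,214.3992    82,143.9917
  Σ                  9,198.7129    85,796.2193
Price P = Σ PV = 9,198.7129.
Macaulay duration = Σ(t·PV) / P = 85,796.2193 / 9,198.7129 = 9.32698 half-year periods.
In years: 9.32698 / 2 = 4.66349 years.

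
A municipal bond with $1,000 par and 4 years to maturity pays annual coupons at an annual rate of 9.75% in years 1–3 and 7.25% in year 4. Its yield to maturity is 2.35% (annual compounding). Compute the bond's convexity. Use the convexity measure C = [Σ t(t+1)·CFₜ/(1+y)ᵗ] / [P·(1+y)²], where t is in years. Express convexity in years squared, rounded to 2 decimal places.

With y = 0.0235:
  t   CF        PV=CF/(1+0.0235)^t    t·PV        t(t+1)·PV
  1        97.50        95.2614        95.2614         190.5227
  2        97.50        93.0741       186.1482         558.4447
  3        97.50        90.9371       272.8113       1,091.2451
  4     1,072.50       977.3405     3,909.3622      19,546.8108
  Σ                  1,256.6131     4,463.5830      21,387.0233
P = 1,256.6131.
Convexity = Σ t(t+1)·PV / [P·(1+y)²] = 21,387.0233 / (1,256.6131 × 1.047552) = 16.24700.

16.25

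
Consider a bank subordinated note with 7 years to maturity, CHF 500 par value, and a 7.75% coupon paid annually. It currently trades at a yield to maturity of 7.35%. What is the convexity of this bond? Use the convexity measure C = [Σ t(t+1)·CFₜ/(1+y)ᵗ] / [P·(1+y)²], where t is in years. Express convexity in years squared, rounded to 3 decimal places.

With y = 0.0735:
  t   CF        PV=CF/(1+0.0735)^t    t·PV        t(t+1)·PV
  1        38.75        36.0969        36.0969          72.1938
  2        38.75        33.6254        67.2508         201.7525
  3        38.75        31.3232        93.9695         375.8779
  4        38.75        29.1785       116.7141         583.5707
  5        38.75        27.1808       135.9038         815.4226
  6        38.75        25.3198       151.9185       1,063.4295
  7       538.75       327.9238     2,295.4666      18,363.7330
  Σ                    510.6483     2,897.3202      21,475.9799
P = 510.6483.
Convexity = Σ t(t+1)·PV / [P·(1+y)²] = 21,475.9799 / (510.6483 × 1.152402) = 36.49447.

36.494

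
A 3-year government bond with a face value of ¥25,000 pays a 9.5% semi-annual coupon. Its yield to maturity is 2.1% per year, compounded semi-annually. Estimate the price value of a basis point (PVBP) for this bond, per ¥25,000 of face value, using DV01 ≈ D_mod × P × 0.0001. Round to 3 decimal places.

Periodic yield y = 0.0105.
  t   CF        PV=CF/(1+0.0105)^t    t·PV
  1     1,187.50     1,175.1608     1,175.1608
  2     1,187.50     1,162.9498     2,325.8997
  3     1,187.50     1,150.8657     3,452.5972
  4     1,187.50     1,138.9072     4,555.6289
  5     1,187.50     1,127.0730     5,635.3648
  6    26,187.50    24,596.6597   147,579.9584
  Σ                 30,351.6163   164,724.6098
P = 30,351.6163; D_Mac = 5.42721 half-year periods = 2.71361 yrs; D_mod = 2.68541 yrs.
DV01 ≈ 2.68541 × 30,351.6163 × 0.0001 = 8.150649.

¥8.151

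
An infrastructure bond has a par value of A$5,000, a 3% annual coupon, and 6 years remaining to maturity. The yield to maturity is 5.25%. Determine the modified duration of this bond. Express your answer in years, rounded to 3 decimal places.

5.272 years

Periodic yield y = 0.0525. First find Macaulay duration:
  t   CF        PV=CF/(1+0.0525)^t    t·PV
  1       150.00       142.5178       142.5178
  2       150.00       135.4089       270.8177
  3       150.00       128.6545       385.9635
  4       150.00       122.2370       488.9482
  5       150.00       116.1397       580.6985
  6     5,150.00     3,788.5638    22,731.3826
  Σ                  4,433.5217    24,600.3283
P = 4,433.5217; Macaulay duration = 24,600.3283 / 4,433.5217 = 5.54871 years.
Modified duration = D_Mac / (1 + y) = 5.54871 / 1.0525 = 5.27193 years.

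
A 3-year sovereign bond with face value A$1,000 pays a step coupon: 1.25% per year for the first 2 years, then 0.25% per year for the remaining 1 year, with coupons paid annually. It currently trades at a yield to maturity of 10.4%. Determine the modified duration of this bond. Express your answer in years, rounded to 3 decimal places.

Periodic yield y = 0.104. First find Macaulay duration:
  t   CF        PV=CF/(1+0.104)^t    t·PV
  1        12.50        11.3225        11.3225
  2        12.50        10.2559        20.5117
  3     1,002.50       745.0358     2,235.1075
  Σ                    766.6142     2,266.9417
P = 766.6142; Macaulay duration = 2,266.9417 / 766.6142 = 2.95708 years.
Modified duration = D_Mac / (1 + y) = 2.95708 / 1.104 = 2.67852 years.

2.679 years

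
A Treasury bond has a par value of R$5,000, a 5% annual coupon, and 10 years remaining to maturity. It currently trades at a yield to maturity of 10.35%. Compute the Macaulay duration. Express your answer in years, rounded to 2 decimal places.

7.63 years

Periodic yield y = 0.1035. Discount each cash flow and weight by its year:
  t   CF        PV=CF/(1+0.1035)^t    t·PV
  1       250.00       226.5519       226.5519
  2       250.00       205.3030       410.6060
  3       250.00       186.0471       558.1414
  4       250.00       168.5973       674.3893
  5       250.00       152.7842       763.9208
  6       250.00       138.4542       830.7249
  7       250.00       125.4682       878.2774
  8       250.00       113.7002       909.6018
  9       250.00       103.0360       927.3240
  10    5,250.00     1,960.8119    19,608.1188
  Σ                  3,380.7539    25,787.6561
Price P = Σ PV = 3,380.7539.
Macaulay duration = Σ(t·PV) / P = 25,787.6561 / 3,380.7539 = 7.62778 years.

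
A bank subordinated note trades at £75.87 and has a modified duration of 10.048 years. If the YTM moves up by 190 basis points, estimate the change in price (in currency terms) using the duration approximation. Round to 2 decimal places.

Duration approximation: ΔP/P ≈ -D_mod · Δy = -10.048 × (+0.019) = -0.190912.
ΔP ≈ 75.87 × (-0.190912) = -14.48449344.

-£14.48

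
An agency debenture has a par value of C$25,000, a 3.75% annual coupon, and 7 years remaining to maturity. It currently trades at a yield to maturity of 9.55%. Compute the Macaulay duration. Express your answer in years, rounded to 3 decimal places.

Periodic yield y = 0.0955. Discount each cash flow and weight by its year:
  t   CF        PV=CF/(1+0.0955)^t    t·PV
  1       937.50       855.7736       855.7736
  2       937.50       781.1717     1,562.3434
  3       937.50       713.0732     2,139.2197
  4       937.50       650.9112     2,603.6448
  5       937.50       594.1681     2,970.8407
  6       937.50       542.3717     3,254.2299
  7    25,937.50    13,697.5042    95,882.5291
  Σ                 17,834.9737   109,268.5813
Price P = Σ PV = 17,834.9737.
Macaulay duration = Σ(t·PV) / P = 109,268.5813 / 17,834.9737 = 6.12665 years.

6.127 years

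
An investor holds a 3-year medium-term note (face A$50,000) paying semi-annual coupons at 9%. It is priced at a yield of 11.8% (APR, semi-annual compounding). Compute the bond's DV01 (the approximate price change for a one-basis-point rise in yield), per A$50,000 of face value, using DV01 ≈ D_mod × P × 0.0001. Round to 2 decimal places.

A$11.79

Periodic yield y = 0.059.
  t   CF        PV=CF/(1+0.059)^t    t·PV
  1     2,250.00     2,124.6459     2,124.6459
  2     2,250.00     2,006.2756     4,012.5513
  3     2,250.00     1,894.5001     5,683.5004
  4     2,250.00     1,788.9520     7,155.8078
  5     2,250.00     1,689.2842     8,446.4210
  6    52,250.00    37,043.3738   222,260.2428
  Σ                 46,547.0316   249,683.1691
P = 46,547.0316; D_Mac = 5.36411 half-year periods = 2.68205 yrs; D_mod = 2.53263 yrs.
DV01 ≈ 2.53263 × 46,547.0316 × 0.0001 = 11.788629.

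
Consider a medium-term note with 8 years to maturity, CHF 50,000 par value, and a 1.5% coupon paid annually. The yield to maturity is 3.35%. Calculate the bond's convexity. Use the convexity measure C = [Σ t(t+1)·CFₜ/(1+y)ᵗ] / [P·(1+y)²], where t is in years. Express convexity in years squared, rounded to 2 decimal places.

With y = 0.0335:
  t   CF        PV=CF/(1+0.0335)^t    t·PV        t(t+1)·PV
  1       750.00       725.6894       725.6894       1,451.3788
  2       750.00       702.1668     1,404.3336       4,213.0009
  3       750.00       679.4067     2,038.2201       8,152.8803
  4       750.00       657.3843     2,629.5373      13,147.6864
  5       750.00       636.0758     3,180.3789      19,082.2734
  6       750.00       615.4579     3,692.7476      25,849.2334
  7       750.00       595.5084     4,168.5588      33,348.4708
  8    50,750.00    38,989.9070   311,919.2557   2,807,273.3013
  Σ                 43,601.5963   329,758.7215   2,912,518.2252
P = 43,601.5963.
Convexity = Σ t(t+1)·PV / [P·(1+y)²] = 2,912,518.2252 / (43,601.5963 × 1.068122) = 62.53819.

62.54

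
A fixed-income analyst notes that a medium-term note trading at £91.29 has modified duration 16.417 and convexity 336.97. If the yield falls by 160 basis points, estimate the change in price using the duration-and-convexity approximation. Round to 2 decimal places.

+£27.92

Duration effect: -D_mod·Δy = -16.417 × (-0.016) = +0.262672
Convexity effect: ½·C·(Δy)² = 0.5 × 336.97 × (-0.016)² = +0.04313216
ΔP/P ≈ +0.262672 + 0.04313216 = +0.30580416
ΔP ≈ 91.29 × (+0.30580416) = +27.9168617664.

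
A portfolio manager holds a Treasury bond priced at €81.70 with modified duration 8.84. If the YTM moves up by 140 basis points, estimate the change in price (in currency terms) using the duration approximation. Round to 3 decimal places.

-€10.111

Duration approximation: ΔP/P ≈ -D_mod · Δy = -8.84 × (+0.014) = -0.123760.
ΔP ≈ 81.70 × (-0.123760) = -10.111192.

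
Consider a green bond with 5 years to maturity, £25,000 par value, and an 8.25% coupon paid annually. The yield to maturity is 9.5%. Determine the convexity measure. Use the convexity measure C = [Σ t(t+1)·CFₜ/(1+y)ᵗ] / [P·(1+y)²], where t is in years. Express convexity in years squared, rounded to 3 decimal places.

20.232

With y = 0.095:
  t   CF        PV=CF/(1+0.095)^t    t·PV        t(t+1)·PV
  1     2,062.50     1,883.5616     1,883.5616       3,767.1233
  2     2,062.50     1,720.1476     3,440.2952      10,320.8857
  3     2,062.50     1,570.9111     4,712.7332      18,850.9328
  4     2,062.50     1,434.6220     5,738.4879      28,692.4396
  5    27,062.50    17,190.8487    85,954.2435     515,725.4608
  Σ                 23,800.0910   101,729.3215     577,356.8422
P = 23,800.0910.
Convexity = Σ t(t+1)·PV / [P·(1+y)²] = 577,356.8422 / (23,800.0910 × 1.199025) = 20.23194.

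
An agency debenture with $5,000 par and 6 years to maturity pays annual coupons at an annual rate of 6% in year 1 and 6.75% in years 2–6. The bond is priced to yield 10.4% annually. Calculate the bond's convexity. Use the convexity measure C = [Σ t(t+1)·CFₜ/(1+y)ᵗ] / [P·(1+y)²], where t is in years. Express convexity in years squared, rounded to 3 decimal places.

27.427

With y = 0.104:
  t   CF        PV=CF/(1+0.104)^t    t·PV        t(t+1)·PV
  1       300.00       271.7391       271.7391         543.4783
  2       337.50       276.9081       553.8162       1,661.4485
  3       337.50       250.8225       752.4676       3,009.8704
  4       337.50       227.1943       908.7773       4,543.8865
  5       337.50       205.7920     1,028.9598       6,173.7589
  6     5,337.50     2,947.9726    17,687.8358     123,814.8506
  Σ                  4,180.4287    21,203.5958     139,747.2933
P = 4,180.4287.
Convexity = Σ t(t+1)·PV / [P·(1+y)²] = 139,747.2933 / (4,180.4287 × 1.218816) = 27.42739.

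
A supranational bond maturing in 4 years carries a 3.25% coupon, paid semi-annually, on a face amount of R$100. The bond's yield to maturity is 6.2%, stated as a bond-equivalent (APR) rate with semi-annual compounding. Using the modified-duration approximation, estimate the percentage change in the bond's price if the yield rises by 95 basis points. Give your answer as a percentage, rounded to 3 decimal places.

Periodic yield y = 0.031. Modified duration first:
  t   CF        PV=CF/(1+0.031)^t    t·PV
  1        1.625         1.5761         1.5761
  2        1.625         1.5287         3.0575
  3        1.625         1.4828         4.4483
  4        1.625         1.4382         5.7528
  5        1.625         1.3950         6.9748
  6        1.625         1.3530         8.1181
  7        1.625         1.3123         9.1863
  8      101.625        79.6033       636.8266
  Σ                     89.6895       675.9406
P = 89.6895; D_Mac = 7.53645 half-year periods = 3.76823 yrs; D_mod = 3.76823/(1+0.031) = 3.65492 yrs.
ΔP/P ≈ -D_mod · Δy = -3.65492 × (+0.0095) = -0.034722 = -3.4722%.

-3.472%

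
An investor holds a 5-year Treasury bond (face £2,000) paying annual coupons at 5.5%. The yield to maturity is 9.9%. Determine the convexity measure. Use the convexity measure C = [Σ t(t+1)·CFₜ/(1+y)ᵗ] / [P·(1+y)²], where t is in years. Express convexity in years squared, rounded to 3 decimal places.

With y = 0.099:
  t   CF        PV=CF/(1+0.099)^t    t·PV        t(t+1)·PV
  1       110.00       100.0910       100.0910         200.1820
  2       110.00        91.0746       182.1492         546.4476
  3       110.00        82.8704       248.6113         994.4452
  4       110.00        75.4053       301.6212       1,508.1062
  5     2,110.00     1,316.1155     6,580.5773      39,483.4640
  Σ                  1,665.5568     7,413.0501      42,732.6450
P = 1,665.5568.
Convexity = Σ t(t+1)·PV / [P·(1+y)²] = 42,732.6450 / (1,665.5568 × 1.207801) = 21.24247.

21.242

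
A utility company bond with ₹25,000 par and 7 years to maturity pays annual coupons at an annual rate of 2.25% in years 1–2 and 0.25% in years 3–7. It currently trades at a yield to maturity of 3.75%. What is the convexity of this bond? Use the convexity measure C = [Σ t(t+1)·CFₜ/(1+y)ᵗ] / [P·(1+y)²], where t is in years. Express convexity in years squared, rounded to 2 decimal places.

49.24

With y = 0.0375:
  t   CF        PV=CF/(1+0.0375)^t    t·PV        t(t+1)·PV
  1       562.50       542.1687       542.1687       1,084.3373
  2       562.50       522.5722     1,045.1444       3,135.4333
  3        62.50        55.9649       167.8947         671.5788
  4        62.50        53.9421       215.7683       1,078.8414
  5        62.50        51.9924       259.9618       1,559.7707
  6        62.50        50.1131       300.6787       2,104.7508
  7    25,062.50    19,369.0202   135,583.1415   1,084,665.1317
  Σ                 20,645.7735   138,114.7580   1,094,299.8439
P = 20,645.7735.
Convexity = Σ t(t+1)·PV / [P·(1+y)²] = 1,094,299.8439 / (20,645.7735 × 1.076406) = 49.24124.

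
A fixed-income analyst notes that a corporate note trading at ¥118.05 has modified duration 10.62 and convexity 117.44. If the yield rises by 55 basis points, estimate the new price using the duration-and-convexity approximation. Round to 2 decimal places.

Duration effect: -D_mod·Δy = -10.62 × (+0.0055) = -0.058410
Convexity effect: ½·C·(Δy)² = 0.5 × 117.44 × (0.0055)² = +0.00177628
ΔP/P ≈ -0.058410 + 0.00177628 = -0.05663372
New price ≈ 118.05 × (1 - 0.05663372) = 111.364389354.

¥111.36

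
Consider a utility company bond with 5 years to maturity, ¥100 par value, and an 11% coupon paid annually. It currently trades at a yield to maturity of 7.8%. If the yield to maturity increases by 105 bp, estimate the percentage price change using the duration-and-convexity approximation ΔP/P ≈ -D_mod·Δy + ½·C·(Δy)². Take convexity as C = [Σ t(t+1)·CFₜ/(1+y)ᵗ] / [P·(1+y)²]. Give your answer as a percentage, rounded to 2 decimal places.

With y = 0.078:
  t   CF        PV=CF/(1+0.078)^t    t·PV        t(t+1)·PV
  1        11.00        10.2041        10.2041          20.4082
  2        11.00         9.4658        18.9315          56.7945
  3        11.00         8.7808        26.3425         105.3702
  4        11.00         8.1455        32.5820         162.9100
  5       111.00        76.2481       381.2406       2,287.4438
  Σ                    112.8443       469.3008       2,632.9266
P = 112.8443; D_Mac = 4.15883 yrs; D_mod = 3.85792 yrs; C = 20.07805.
Duration effect: -3.85792 × (+0.0105) = -0.040508
Convexity effect: 0.5 × 20.07805 × (0.0105)² = +0.0011068
ΔP/P ≈ -0.040508 + 0.0011068 = -0.039401 = -3.9401%.

-3.94%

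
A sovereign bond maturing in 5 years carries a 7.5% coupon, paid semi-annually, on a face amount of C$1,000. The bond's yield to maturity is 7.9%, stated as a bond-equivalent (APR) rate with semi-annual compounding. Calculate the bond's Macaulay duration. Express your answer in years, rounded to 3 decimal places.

Periodic yield y = 0.0395. Discount each cash flow and weight by its period:
  t   CF        PV=CF/(1+0.0395)^t    t·PV
  1        37.50        36.0750        36.0750
  2        37.50        34.7042        69.4084
  3        37.50        33.3855       100.1565
  4        37.50        32.1169       128.4675
  5        37.50        30.8965       154.4823
  6        37.50        29.7224       178.3346
  7        37.50        28.5930       200.1510
  8        37.50        27.5065       220.0520
  9        37.50        26.4613       238.1515
  10    1,037.50       704.2765     7,042.7645
  Σ                    983.7378     8,368.0434
Price P = Σ PV = 983.7378.
Macaulay duration = Σ(t·PV) / P = 8,368.0434 / 983.7378 = 8.50638 half-year periods.
In years: 8.50638 / 2 = 4.25319 years.

4.253 years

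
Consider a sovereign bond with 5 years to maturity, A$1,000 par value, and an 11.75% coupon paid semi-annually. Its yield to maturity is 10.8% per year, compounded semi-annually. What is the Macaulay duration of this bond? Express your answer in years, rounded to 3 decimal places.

Periodic yield y = 0.054. Discount each cash flow and weight by its period:
  t   CF        PV=CF/(1+0.054)^t    t·PV
  1        58.75        55.7400        55.7400
  2        58.75        52.8843       105.7686
  3        58.75        50.1748       150.5245
  4        58.75        47.6042       190.4169
  5        58.75        45.1653       225.8265
  6        58.75        42.8513       257.1079
  7        58.75        40.6559       284.5913
  8        58.75        38.5730       308.5837
  9        58.75        36.5967       329.3706
  10    1,058.75       625.7305     6,257.3049
  Σ                  1,035.9761     8,165.2349
Price P = Σ PV = 1,035.9761.
Macaulay duration = Σ(t·PV) / P = 8,165.2349 / 1,035.9761 = 7.88168 half-year periods.
In years: 7.88168 / 2 = 3.94084 years.

3.941 years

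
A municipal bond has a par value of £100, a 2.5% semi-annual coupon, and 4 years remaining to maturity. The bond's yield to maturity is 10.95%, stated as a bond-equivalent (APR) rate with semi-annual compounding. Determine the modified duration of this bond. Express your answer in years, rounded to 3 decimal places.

Periodic yield y = 0.05475. First find Macaulay duration:
  t   CF        PV=CF/(1+0.05475)^t    t·PV
  1         1.25         1.1851         1.1851
  2         1.25         1.1236         2.2472
  3         1.25         1.0653         3.1958
  4         1.25         1.0100         4.0399
  5         1.25         0.9576         4.7878
  6         1.25         0.9078         5.4471
  7         1.25         0.8607         6.0251
  8       101.25        66.0996       528.7967
  Σ                     73.2097       555.7247
P = 73.2097; Macaulay duration = 555.7247 / 73.2097 = 7.59086 half-year periods = 3.79543 years.
Modified duration = D_Mac / (1 + y) = 3.79543 / 1.05475 = 3.59842 years.

3.598 years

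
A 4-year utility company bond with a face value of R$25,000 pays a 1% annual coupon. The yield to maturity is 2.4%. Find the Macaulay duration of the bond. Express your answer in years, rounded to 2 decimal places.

Periodic yield y = 0.024. Discount each cash flow and weight by its year:
  t   CF        PV=CF/(1+0.024)^t    t·PV
  1       250.00       244.1406       244.1406
  2       250.00       238.4186       476.8372
  3       250.00       232.8306       698.4919
  4    25,250.00    22,964.7412    91,858.9649
  Σ                 23,680.1311    93,278.4346
Price P = Σ PV = 23,680.1311.
Macaulay duration = Σ(t·PV) / P = 93,278.4346 / 23,680.1311 = 3.93910 years.

3.94 years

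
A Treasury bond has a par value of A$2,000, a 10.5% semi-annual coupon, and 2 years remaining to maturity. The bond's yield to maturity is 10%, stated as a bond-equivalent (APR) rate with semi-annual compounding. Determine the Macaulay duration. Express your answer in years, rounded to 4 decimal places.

1.8560 years

Periodic yield y = 0.05. Discount each cash flow and weight by its period:
  t   CF        PV=CF/(1+0.05)^t    t·PV
  1       105.00       100.0000       100.0000
  2       105.00        95.2381       190.4762
  3       105.00        90.7029       272.1088
  4     2,105.00     1,731.7887     6,927.1548
  Σ                  2,017.7298     7,489.7399
Price P = Σ PV = 2,017.7298.
Macaulay duration = Σ(t·PV) / P = 7,489.7399 / 2,017.7298 = 3.71196 half-year periods.
In years: 3.71196 / 2 = 1.85598 years.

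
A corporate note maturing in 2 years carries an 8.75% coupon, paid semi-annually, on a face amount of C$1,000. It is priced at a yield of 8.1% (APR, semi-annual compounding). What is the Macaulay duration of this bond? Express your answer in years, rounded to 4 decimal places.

1.8785 years

Periodic yield y = 0.0405. Discount each cash flow and weight by its period:
  t   CF        PV=CF/(1+0.0405)^t    t·PV
  1        43.75        42.0471        42.0471
  2        43.75        40.4105        80.8209
  3        43.75        38.8375       116.5126
  4     1,043.75       890.4882     3,561.9526
  Σ                  1,011.7833     3,801.3333
Price P = Σ PV = 1,011.7833.
Macaulay duration = Σ(t·PV) / P = 3,801.3333 / 1,011.7833 = 3.75706 half-year periods.
In years: 3.75706 / 2 = 1.87853 years.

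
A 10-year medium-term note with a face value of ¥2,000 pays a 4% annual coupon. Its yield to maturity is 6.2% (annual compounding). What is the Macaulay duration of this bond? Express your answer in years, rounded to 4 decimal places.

8.2656 years

Periodic yield y = 0.062. Discount each cash flow and weight by its year:
  t   CF        PV=CF/(1+0.062)^t    t·PV
  1        80.00        75.3296        75.3296
  2        80.00        70.9318       141.8636
  3        80.00        66.7908       200.3723
  4        80.00        62.8915       251.5660
  5        80.00        59.2199       296.0993
  6        80.00        55.7626       334.5755
  7        80.00        52.5071       367.5500
  8        80.00        49.4418       395.5340
  9        80.00        46.5553       418.9979
  10    2,080.00     1,139.7725    11,397.7248
  Σ                  1,679.2028    13,879.6130
Price P = Σ PV = 1,679.2028.
Macaulay duration = Σ(t·PV) / P = 13,879.6130 / 1,679.2028 = 8.26560 years.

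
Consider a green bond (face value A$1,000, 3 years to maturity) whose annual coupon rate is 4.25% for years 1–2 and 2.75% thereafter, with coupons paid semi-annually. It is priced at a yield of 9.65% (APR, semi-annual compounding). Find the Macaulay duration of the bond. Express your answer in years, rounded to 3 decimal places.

Periodic yield y = 0.04825. Discount each cash flow and weight by its period:
  t   CF        PV=CF/(1+0.04825)^t    t·PV
  1        21.25        20.2719        20.2719
  2        21.25        19.3388        38.6776
  3        21.25        18.4486        55.3459
  4        21.25        17.5995        70.3979
  5        13.75        10.8637        54.3186
  6     1,013.75       764.0849     4,584.5096
  Σ                    850.6074     4,823.5214
Price P = Σ PV = 850.6074.
Macaulay duration = Σ(t·PV) / P = 4,823.5214 / 850.6074 = 5.67068 half-year periods.
In years: 5.67068 / 2 = 2.83534 years.

2.835 years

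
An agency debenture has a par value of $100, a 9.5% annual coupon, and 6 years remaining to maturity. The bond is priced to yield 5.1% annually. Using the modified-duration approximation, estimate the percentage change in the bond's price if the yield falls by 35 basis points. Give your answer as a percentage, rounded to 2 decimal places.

+1.65%

Periodic yield y = 0.051. Modified duration first:
  t   CF        PV=CF/(1+0.051)^t    t·PV
  1         9.50         9.0390         9.0390
  2         9.50         8.6004        17.2008
  3         9.50         8.1831        24.5492
  4         9.50         7.7860        31.1439
  5         9.50         7.4082        37.0408
  6       109.50        81.2452       487.4713
  Σ                    122.2618       606.4449
P = 122.2618; D_Mac = 4.96022 yrs; D_mod = 4.96022/(1+0.051) = 4.71952 yrs.
ΔP/P ≈ -D_mod · Δy = -4.71952 × (-0.0035) = +0.016518 = +1.6518%.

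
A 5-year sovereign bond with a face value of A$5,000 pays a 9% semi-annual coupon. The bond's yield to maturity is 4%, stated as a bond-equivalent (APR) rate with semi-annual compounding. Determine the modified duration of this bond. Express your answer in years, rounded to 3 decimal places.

Periodic yield y = 0.02. First find Macaulay duration:
  t   CF        PV=CF/(1+0.02)^t    t·PV
  1       225.00       220.5882       220.5882
  2       225.00       216.2630       432.5260
  3       225.00       212.0225       636.0676
  4       225.00       207.8652       831.4609
  5       225.00       203.7894     1,018.9472
  6       225.00       199.7936     1,198.7614
  7       225.00       195.8760     1,371.1323
  8       225.00       192.0353     1,536.2827
  9       225.00       188.2699     1,694.4294
  10    5,225.00     4,286.3199    42,863.1987
  Σ                  6,122.8231    51,803.3942
P = 6,122.8231; Macaulay duration = 51,803.3942 / 6,122.8231 = 8.46070 half-year periods = 4.23035 years.
Modified duration = D_Mac / (1 + y) = 4.23035 / 1.02 = 4.14740 years.

4.147 years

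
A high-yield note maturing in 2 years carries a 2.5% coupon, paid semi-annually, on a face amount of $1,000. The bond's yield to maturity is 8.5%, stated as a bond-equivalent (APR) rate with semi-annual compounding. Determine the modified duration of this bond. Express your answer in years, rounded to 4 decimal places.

Periodic yield y = 0.0425. First find Macaulay duration:
  t   CF        PV=CF/(1+0.0425)^t    t·PV
  1        12.50        11.9904        11.9904
  2        12.50        11.5016        23.0032
  3        12.50        11.0327        33.0981
  4     1,012.50       857.2170     3,428.8680
  Σ                    891.7417     3,496.9597
P = 891.7417; Macaulay duration = 3,496.9597 / 891.7417 = 3.92149 half-year periods = 1.96075 years.
Modified duration = D_Mac / (1 + y) = 1.96075 / 1.0425 = 1.88081 years.

1.8808 years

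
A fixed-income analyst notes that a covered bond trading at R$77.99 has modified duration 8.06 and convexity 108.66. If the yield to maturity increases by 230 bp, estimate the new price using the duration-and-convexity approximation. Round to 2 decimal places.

R$65.77

Duration effect: -D_mod·Δy = -8.06 × (+0.023) = -0.185380
Convexity effect: ½·C·(Δy)² = 0.5 × 108.66 × (0.023)² = +0.02874057
ΔP/P ≈ -0.185380 + 0.02874057 = -0.15663943
New price ≈ 77.99 × (1 - 0.15663943) = 65.7736908543.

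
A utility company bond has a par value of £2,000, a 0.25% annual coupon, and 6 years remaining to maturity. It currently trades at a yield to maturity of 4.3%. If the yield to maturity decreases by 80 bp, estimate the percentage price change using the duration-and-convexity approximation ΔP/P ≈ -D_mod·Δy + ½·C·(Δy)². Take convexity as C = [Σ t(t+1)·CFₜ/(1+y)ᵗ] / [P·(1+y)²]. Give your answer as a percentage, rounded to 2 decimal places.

+4.69%

With y = 0.043:
  t   CF        PV=CF/(1+0.043)^t    t·PV        t(t+1)·PV
  1         5.00         4.7939         4.7939           9.5877
  2         5.00         4.5962         9.1925          27.5774
  3         5.00         4.4067        13.2202          52.8808
  4         5.00         4.2251        16.9002          84.5012
  5         5.00         4.0509        20.2544         121.5261
  6     2,005.00     1,557.4300     9,344.5798      65,412.0585
  Σ                  1,579.5027     9,408.9409      65,708.1318
P = 1,579.5027; D_Mac = 5.95690 yrs; D_mod = 5.71131 yrs; C = 38.24108.
Duration effect: -5.71131 × (-0.008) = +0.045691
Convexity effect: 0.5 × 38.24108 × (-0.008)² = +0.0012237
ΔP/P ≈ +0.045691 + 0.0012237 = +0.046914 = +4.6914%.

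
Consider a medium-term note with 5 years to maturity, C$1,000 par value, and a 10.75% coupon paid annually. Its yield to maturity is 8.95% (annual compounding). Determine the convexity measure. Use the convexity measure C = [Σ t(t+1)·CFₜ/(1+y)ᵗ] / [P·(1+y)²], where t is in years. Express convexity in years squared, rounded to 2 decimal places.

With y = 0.0895:
  t   CF        PV=CF/(1+0.0895)^t    t·PV        t(t+1)·PV
  1       107.50        98.6691        98.6691         197.3382
  2       107.50        90.5637       181.1273         543.3820
  3       107.50        83.1241       249.3722         997.4888
  4       107.50        76.2956       305.1824       1,525.9121
  5     1,107.50       721.4522     3,607.2610      21,643.5660
  Σ                  1,070.1046     4,441.6121      24,907.6871
P = 1,070.1046.
Convexity = Σ t(t+1)·PV / [P·(1+y)²] = 24,907.6871 / (1,070.1046 × 1.187010) = 19.60888.

19.61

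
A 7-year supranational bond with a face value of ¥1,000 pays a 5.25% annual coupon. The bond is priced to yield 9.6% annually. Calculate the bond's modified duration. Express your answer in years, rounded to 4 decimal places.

5.3747 years

Periodic yield y = 0.096. First find Macaulay duration:
  t   CF        PV=CF/(1+0.096)^t    t·PV
  1        52.50        47.9015        47.9015
  2        52.50        43.7057        87.4114
  3        52.50        39.8775       119.6324
  4        52.50        36.3846       145.5382
  5        52.50        33.1976       165.9879
  6        52.50        30.2898       181.7386
  7     1,052.50       554.0491     3,878.3434
  Σ                    785.4056     4,626.5535
P = 785.4056; Macaulay duration = 4,626.5535 / 785.4056 = 5.89065 years.
Modified duration = D_Mac / (1 + y) = 5.89065 / 1.096 = 5.37469 years.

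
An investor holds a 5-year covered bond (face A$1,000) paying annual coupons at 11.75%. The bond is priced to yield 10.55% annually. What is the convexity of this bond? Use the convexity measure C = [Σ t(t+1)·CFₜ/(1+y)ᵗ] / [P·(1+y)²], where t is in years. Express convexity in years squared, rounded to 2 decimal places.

With y = 0.1055:
  t   CF        PV=CF/(1+0.1055)^t    t·PV        t(t+1)·PV
  1       117.50       106.2867       106.2867         212.5735
  2       117.50        96.1436       192.2872         576.8616
  3       117.50        86.9684       260.9053       1,043.6211
  4       117.50        78.6689       314.6755       1,573.3773
  5     1,117.50       676.7898     3,383.9489      20,303.6936
  Σ                  1,044.8574     4,258.1036      23,710.1272
P = 1,044.8574.
Convexity = Σ t(t+1)·PV / [P·(1+y)²] = 23,710.1272 / (1,044.8574 × 1.222130) = 18.56775.

18.57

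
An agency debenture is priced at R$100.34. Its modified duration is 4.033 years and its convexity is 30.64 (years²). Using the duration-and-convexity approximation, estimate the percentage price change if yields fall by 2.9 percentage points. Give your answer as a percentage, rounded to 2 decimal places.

Duration effect: -D_mod·Δy = -4.033 × (-0.029) = +0.116957
Convexity effect: ½·C·(Δy)² = 0.5 × 30.64 × (-0.029)² = +0.01288412
ΔP/P ≈ +0.116957 + 0.01288412 = +0.12984112
= +12.984112%.

+12.98%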